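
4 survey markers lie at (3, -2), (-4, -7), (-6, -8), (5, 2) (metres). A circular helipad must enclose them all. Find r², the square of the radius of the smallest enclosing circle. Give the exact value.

55.25

A smallest enclosing disk is always determined by at most three of the input points on its boundary.
The farthest pair is (-6, -8)–(5, 2) with squared distance 221. The circle on this segment as diameter has centre (-0.5, -3) and r² = 221/4 = 55.25.
Check (3, -2): distance² to centre = 13.25 ≤ 55.25, so it lies inside.
All remaining points lie in this disk, and no smaller disk contains both endpoints, so this is the minimum enclosing circle.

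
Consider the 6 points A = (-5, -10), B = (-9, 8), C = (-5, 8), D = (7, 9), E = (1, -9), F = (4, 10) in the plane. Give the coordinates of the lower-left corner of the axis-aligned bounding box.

(-9, -10)

x-range [-9, 7], y-range [-10, 10].
The lower-left corner is (-9, -10).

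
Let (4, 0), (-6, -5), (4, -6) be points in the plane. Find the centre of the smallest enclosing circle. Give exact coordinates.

Call the three points A, B, C in the order given.
Side lengths²: AB² = 125, AC² = 36, BC² = 101.
Since AB² = 125 < 101 + 36 = 137, the triangle is acute, so the smallest enclosing circle is the circumcircle.
Circumcentre = (-0.75, -3), r² = 31.5625.
Centre = (-0.75, -3).

(-0.75, -3)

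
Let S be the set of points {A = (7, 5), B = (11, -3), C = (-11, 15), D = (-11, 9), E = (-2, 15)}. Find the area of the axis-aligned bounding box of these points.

x ranges over [-11, 11], width 22.
y ranges over [-3, 15], height 18.
Area = 22 × 18 = 396.

396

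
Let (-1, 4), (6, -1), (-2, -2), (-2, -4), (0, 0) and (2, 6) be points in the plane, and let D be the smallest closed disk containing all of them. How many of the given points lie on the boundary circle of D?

3

A smallest enclosing disk is always determined by at most three of the input points on its boundary.
The minimum enclosing circle is determined by three boundary points: (6, -1), (-2, -4), (2, 6).
Their circumcentre is (55/68, 23/34) with r² = 137605/4624.
The farthest remaining point (-2, -2) is at distance² 69605/4624 ≤ 137605/4624.
The points at distance exactly r from the centre are (6, -1), (-2, -4), (2, 6) — 3 points.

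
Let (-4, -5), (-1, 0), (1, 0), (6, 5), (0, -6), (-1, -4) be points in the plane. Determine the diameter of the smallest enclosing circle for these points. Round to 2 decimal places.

By Welzl's lemma the MEC is supported by two points (diametrically opposite) or three points (on a circumcircle).
The farthest pair is (-4, -5)–(6, 5) with squared distance 200. The circle on this segment as diameter has centre (1, 0) and r² = 200/4 = 50.
Check (-1, 0): distance² to centre = 4 ≤ 50, so it lies inside.
All remaining points lie in this disk, and no smaller disk contains both endpoints, so this is the minimum enclosing circle.
Diameter = 2r = 2√50 ≈ 14.14.

14.14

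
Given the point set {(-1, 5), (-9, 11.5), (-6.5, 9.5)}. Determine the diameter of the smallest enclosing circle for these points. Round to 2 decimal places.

10.31

Call the three points A, B, C in the order given.
Side lengths²: AB² = 106.25, AC² = 50.5, BC² = 10.25.
Since AB² = 106.25 ≥ 50.5 + 10.25 = 60.75, the angle opposite AB is not acute, so the smallest enclosing circle has AB as diameter.
Centre = midpoint of AB = (-5, 8.25), r² = 106.25/4 = 26.5625.
Diameter = 2r = 2√(26.5625) ≈ 10.31.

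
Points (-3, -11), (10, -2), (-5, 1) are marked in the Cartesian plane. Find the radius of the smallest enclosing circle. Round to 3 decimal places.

Call the three points A, B, C in the order given.
Side lengths²: AB² = 250, AC² = 148, BC² = 234.
Since AB² = 250 < 234 + 148 = 382, the triangle is acute, so the smallest enclosing circle is the circumcircle.
Circumcentre = (52/29, -117/29), r² = 60125/841.
r = √(60125/841) ≈ 8.455.

8.455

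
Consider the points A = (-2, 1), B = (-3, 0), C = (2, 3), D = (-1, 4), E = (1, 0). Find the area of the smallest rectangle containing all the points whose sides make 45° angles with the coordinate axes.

24

In coordinates u = x + y, v = x − y the rectangle is axis-aligned; the map (x,y)→(u,v) scales areas by 2.
u-values: -1, -3, 5, 3, 1; range = 5 − (-3) = 8.
v-values: -3, -3, -1, -5, 1; range = 1 − (-5) = 6.
Area = (8 × 6) / 2 = 24.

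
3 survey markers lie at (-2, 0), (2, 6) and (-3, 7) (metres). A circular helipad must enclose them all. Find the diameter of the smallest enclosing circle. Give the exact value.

130/17

Call the three points A, B, C in the order given.
Side lengths²: AB² = 52, AC² = 50, BC² = 26.
Since AB² = 52 < 50 + 26 = 76, the triangle is acute, so the smallest enclosing circle is the circumcircle.
Circumcentre = (-18/17, 63/17), r² = 4225/289.
Diameter = 2r = 2√(4225/289) = 130/17.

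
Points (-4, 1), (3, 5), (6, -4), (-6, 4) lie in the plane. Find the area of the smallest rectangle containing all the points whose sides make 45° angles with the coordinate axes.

In coordinates u = x + y, v = x − y the rectangle is axis-aligned; the map (x,y)→(u,v) scales areas by 2.
u-values: -3, 8, 2, -2; range = 8 − (-3) = 11.
v-values: -5, -2, 10, -10; range = 10 − (-10) = 20.
Area = (11 × 20) / 2 = 110.

110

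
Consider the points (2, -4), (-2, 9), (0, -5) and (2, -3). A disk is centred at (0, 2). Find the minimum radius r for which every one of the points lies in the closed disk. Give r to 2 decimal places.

7.28

The required radius is the distance from (0, 2) to the farthest point.
Squared distances: 40, 53, 49, 29.
Maximum is 53, attained at (-2, 9).
r = √53 ≈ 7.28.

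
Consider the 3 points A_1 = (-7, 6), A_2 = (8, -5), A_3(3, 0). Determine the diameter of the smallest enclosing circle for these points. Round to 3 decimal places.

18.601

Side lengths²: A_1A_2² = 346, A_1A_3² = 136, A_2A_3² = 50.
Since A_1A_2² = 346 ≥ 136 + 50 = 186, the angle opposite A_1A_2 is not acute, so the smallest enclosing circle has A_1A_2 as diameter.
Centre = midpoint of A_1A_2 = (0.5, 0.5), r² = 346/4 = 86.5.
Diameter = 2r = 2√(86.5) ≈ 18.601.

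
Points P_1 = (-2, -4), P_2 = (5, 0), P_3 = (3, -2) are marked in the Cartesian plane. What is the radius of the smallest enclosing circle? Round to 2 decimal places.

Side lengths²: P_1P_2² = 65, P_1P_3² = 29, P_2P_3² = 8.
Since P_1P_2² = 65 ≥ 29 + 8 = 37, the angle opposite P_1P_2 is not acute, so the smallest enclosing circle has P_1P_2 as diameter.
Centre = midpoint of P_1P_2 = (1.5, -2), r² = 65/4 = 16.25.
r = √(16.25) ≈ 4.03.

4.03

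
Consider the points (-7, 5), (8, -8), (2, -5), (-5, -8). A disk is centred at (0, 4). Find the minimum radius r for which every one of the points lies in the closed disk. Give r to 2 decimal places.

The required radius is the distance from (0, 4) to the farthest point.
Squared distances: 50, 208, 85, 169.
Maximum is 208, attained at (8, -8).
r = √208 ≈ 14.42.

14.42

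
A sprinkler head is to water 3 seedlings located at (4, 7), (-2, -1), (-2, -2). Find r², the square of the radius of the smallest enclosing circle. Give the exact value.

29.25

Call the three points A, B, C in the order given.
Side lengths²: AB² = 100, AC² = 117, BC² = 1.
Since AC² = 117 ≥ 100 + 1 = 101, the angle opposite AC is not acute, so the smallest enclosing circle has AC as diameter.
Centre = midpoint of AC = (1, 2.5), r² = 117/4 = 29.25.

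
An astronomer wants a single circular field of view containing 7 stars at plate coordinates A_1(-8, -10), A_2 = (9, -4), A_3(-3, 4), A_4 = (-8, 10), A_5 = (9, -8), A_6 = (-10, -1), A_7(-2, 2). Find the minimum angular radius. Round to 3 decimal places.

12.465

A smallest enclosing disk is always determined by at most three of the input points on its boundary.
The minimum enclosing circle is determined by three boundary points: A_1, A_4, A_5.
Their circumcentre is (-19/34, 0) with r² = 179609/1156.
The farthest remaining point A_2 is at distance² 124121/1156 ≤ 179609/1156.
r = √(179609/1156) ≈ 12.465.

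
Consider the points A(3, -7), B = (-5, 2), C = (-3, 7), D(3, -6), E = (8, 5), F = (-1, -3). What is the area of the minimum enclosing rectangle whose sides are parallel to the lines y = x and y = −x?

170

In coordinates u = x + y, v = x − y the rectangle is axis-aligned; the map (x,y)→(u,v) scales areas by 2.
u-values: -4, -3, 4, -3, 13, -4; range = 13 − (-4) = 17.
v-values: 10, -7, -10, 9, 3, 2; range = 10 − (-10) = 20.
Area = (17 × 20) / 2 = 170.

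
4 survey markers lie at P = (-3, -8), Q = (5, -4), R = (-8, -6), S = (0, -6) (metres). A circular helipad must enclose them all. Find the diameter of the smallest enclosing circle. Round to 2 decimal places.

13.15

The farthest pair is Q–R with squared distance 173. The circle on this segment as diameter has centre (-1.5, -5) and r² = 173/4 = 43.25.
Check P: distance² to centre = 11.25 ≤ 43.25, so it lies inside.
All remaining points lie in this disk, and no smaller disk contains both endpoints, so this is the minimum enclosing circle.
Diameter = 2r = 2√(43.25) ≈ 13.15.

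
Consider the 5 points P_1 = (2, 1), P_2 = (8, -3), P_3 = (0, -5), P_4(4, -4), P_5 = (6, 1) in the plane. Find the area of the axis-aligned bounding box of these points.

x ranges over [0, 8], width 8.
y ranges over [-5, 1], height 6.
Area = 8 × 6 = 48.

48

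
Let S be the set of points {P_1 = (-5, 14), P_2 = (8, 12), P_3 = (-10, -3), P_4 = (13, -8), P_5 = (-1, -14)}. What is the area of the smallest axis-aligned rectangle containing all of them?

x ranges over [-10, 13], width 23.
y ranges over [-14, 14], height 28.
Area = 23 × 28 = 644.

644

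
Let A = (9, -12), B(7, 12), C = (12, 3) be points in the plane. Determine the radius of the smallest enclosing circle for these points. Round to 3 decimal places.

Side lengths²: AB² = 580, AC² = 234, BC² = 106.
Since AB² = 580 ≥ 234 + 106 = 340, the angle opposite AB is not acute, so the smallest enclosing circle has AB as diameter.
Centre = midpoint of AB = (8, 0), r² = 580/4 = 145.
r = √145 ≈ 12.042.

12.042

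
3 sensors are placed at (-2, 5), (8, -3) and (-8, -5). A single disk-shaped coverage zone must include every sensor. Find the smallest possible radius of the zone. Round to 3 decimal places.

Call the three points A, B, C in the order given.
Side lengths²: AB² = 164, AC² = 136, BC² = 260.
Since BC² = 260 < 164 + 136 = 300, the triangle is acute, so the smallest enclosing circle is the circumcircle.
Circumcentre = (-5/37, -108/37), r² = 90610/1369.
r = √(90610/1369) ≈ 8.136.

8.136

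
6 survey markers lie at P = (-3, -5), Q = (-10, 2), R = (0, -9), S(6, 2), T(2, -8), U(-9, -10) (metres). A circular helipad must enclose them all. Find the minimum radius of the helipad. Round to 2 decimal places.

9.64

The minimum enclosing circle is determined by three boundary points: Q, S, U.
Their circumcentre is (-2, -3.375) with r² = 92.890625.
The farthest remaining point T is at distance² 37.390625 ≤ 92.890625.
r = √(92.890625) ≈ 9.64.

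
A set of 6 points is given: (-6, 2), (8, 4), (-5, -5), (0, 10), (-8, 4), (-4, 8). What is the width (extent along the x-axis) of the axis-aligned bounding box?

16

max x = 8, min x = -8, so width = 16.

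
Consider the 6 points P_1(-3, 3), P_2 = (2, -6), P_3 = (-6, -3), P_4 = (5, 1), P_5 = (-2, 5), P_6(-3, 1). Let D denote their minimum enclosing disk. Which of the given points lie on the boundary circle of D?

A smallest enclosing disk is always determined by at most three of the input points on its boundary.
The minimum enclosing circle is determined by three boundary points: P_2, P_3, P_5.
Their circumcentre is (-11/19, -27/38) with r² = 50005/1444.
The farthest remaining point P_4 is at distance² 49169/1444 ≤ 50005/1444.
The points at distance exactly r from the centre are P_2, P_3, P_5 — 3 points.

P_2, P_3, P_5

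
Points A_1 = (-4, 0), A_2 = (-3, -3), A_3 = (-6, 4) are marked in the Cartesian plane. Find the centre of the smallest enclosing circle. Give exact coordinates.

(-4.5, 0.5)

Side lengths²: A_1A_2² = 10, A_1A_3² = 20, A_2A_3² = 58.
Since A_2A_3² = 58 ≥ 20 + 10 = 30, the angle opposite A_2A_3 is not acute, so the smallest enclosing circle has A_2A_3 as diameter.
Centre = midpoint of A_2A_3 = (-4.5, 0.5), r² = 58/4 = 14.5.
Centre = (-4.5, 0.5).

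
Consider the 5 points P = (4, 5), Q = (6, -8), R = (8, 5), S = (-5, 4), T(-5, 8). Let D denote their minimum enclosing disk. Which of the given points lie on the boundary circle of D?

The farthest pair is Q–T with squared distance 377. The circle on this segment as diameter has centre (0.5, 0) and r² = 377/4 = 94.25.
Check P: distance² to centre = 37.25 ≤ 94.25, so it lies inside.
All remaining points lie in this disk, and no smaller disk contains both endpoints, so this is the minimum enclosing circle.
The points at distance exactly r from the centre are Q, T — 2 points.

Q, T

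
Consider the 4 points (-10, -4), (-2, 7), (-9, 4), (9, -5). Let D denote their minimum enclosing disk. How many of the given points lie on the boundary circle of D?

By Welzl's lemma the MEC is supported by two points (diametrically opposite) or three points (on a circumcircle).
The minimum enclosing circle is determined by three boundary points: (-10, -4), (-9, 4), (9, -5).
Their circumcentre is (-11/34, -39/34) with r² = 58825/578.
The farthest remaining point (-2, 7) is at distance² 39989/578 ≤ 58825/578.
The points at distance exactly r from the centre are (-10, -4), (-9, 4), (9, -5) — 3 points.

3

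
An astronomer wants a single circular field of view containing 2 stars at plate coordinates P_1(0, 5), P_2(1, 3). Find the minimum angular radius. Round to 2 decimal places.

1.12

The smallest circle enclosing two points has them as diameter endpoints.
Centre = midpoint = (0.5, 4); r² = |P_1P_2|²/4 = 5/4 = 1.25.
r = √(1.25) ≈ 1.12.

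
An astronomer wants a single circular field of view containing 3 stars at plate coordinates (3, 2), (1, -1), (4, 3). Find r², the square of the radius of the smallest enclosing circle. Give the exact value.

Call the three points A, B, C in the order given.
Side lengths²: AB² = 13, AC² = 2, BC² = 25.
Since BC² = 25 ≥ 13 + 2 = 15, the angle opposite BC is not acute, so the smallest enclosing circle has BC as diameter.
Centre = midpoint of BC = (2.5, 1), r² = 25/4 = 6.25.

6.25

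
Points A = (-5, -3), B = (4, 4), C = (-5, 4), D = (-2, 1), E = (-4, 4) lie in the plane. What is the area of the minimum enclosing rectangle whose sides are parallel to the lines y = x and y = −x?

72

In coordinates u = x + y, v = x − y the rectangle is axis-aligned; the map (x,y)→(u,v) scales areas by 2.
u-values: -8, 8, -1, -1, 0; range = 8 − (-8) = 16.
v-values: -2, 0, -9, -3, -8; range = 0 − (-9) = 9.
Area = (16 × 9) / 2 = 72.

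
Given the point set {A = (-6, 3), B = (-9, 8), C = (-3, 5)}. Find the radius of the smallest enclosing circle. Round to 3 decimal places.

Side lengths²: AB² = 34, AC² = 13, BC² = 45.
Since BC² = 45 < 34 + 13 = 47, the triangle is acute, so the smallest enclosing circle is the circumcircle.
Circumcentre = (-85/14, 89/14), r² = 1105/98.
r = √(1105/98) ≈ 3.358.

3.358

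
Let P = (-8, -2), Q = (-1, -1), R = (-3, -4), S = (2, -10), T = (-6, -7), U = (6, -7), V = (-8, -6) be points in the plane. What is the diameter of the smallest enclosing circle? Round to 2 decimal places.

A smallest enclosing disk is always determined by at most three of the input points on its boundary.
The farthest pair is P–U with squared distance 221. The circle on this segment as diameter has centre (-1, -4.5) and r² = 221/4 = 55.25.
Check Q: distance² to centre = 12.25 ≤ 55.25, so it lies inside.
All remaining points lie in this disk, and no smaller disk contains both endpoints, so this is the minimum enclosing circle.
Diameter = 2r = 2√(55.25) ≈ 14.87.

14.87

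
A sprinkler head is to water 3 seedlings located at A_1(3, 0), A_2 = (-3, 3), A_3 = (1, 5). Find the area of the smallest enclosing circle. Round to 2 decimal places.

35.59

Side lengths²: A_1A_2² = 45, A_1A_3² = 29, A_2A_3² = 20.
Since A_1A_2² = 45 < 29 + 20 = 49, the triangle is acute, so the smallest enclosing circle is the circumcircle.
Circumcentre = (0.125, 1.75), r² = 11.328125.
Area = π·r² = π·11.328125 ≈ 35.59.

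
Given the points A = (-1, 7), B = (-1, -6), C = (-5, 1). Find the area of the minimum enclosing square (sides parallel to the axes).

The bounding box has width 4 and height 13.
An axis-aligned square enclosing the set must have side ≥ max(width, height).
So the minimum side is max(4, 13) = 13.
Area = 13² = 169.

169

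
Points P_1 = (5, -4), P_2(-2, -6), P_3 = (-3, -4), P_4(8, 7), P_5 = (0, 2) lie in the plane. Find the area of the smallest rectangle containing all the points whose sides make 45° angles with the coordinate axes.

126.5

In coordinates u = x + y, v = x − y the rectangle is axis-aligned; the map (x,y)→(u,v) scales areas by 2.
u-values: 1, -8, -7, 15, 2; range = 15 − (-8) = 23.
v-values: 9, 4, 1, 1, -2; range = 9 − (-2) = 11.
Area = (23 × 11) / 2 = 126.5.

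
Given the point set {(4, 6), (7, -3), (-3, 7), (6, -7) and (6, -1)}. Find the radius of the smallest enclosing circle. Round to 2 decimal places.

The farthest pair is (-3, 7)–(6, -7) with squared distance 277. The circle on this segment as diameter has centre (1.5, 0) and r² = 277/4 = 69.25.
Check (4, 6): distance² to centre = 42.25 ≤ 69.25, so it lies inside.
All remaining points lie in this disk, and no smaller disk contains both endpoints, so this is the minimum enclosing circle.
r = √(69.25) ≈ 8.32.

8.32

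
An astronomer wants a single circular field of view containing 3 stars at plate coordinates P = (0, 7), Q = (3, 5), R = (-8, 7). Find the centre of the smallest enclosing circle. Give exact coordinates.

Side lengths²: PQ² = 13, PR² = 64, QR² = 125.
Since QR² = 125 ≥ 64 + 13 = 77, the angle opposite QR is not acute, so the smallest enclosing circle has QR as diameter.
Centre = midpoint of QR = (-2.5, 6), r² = 125/4 = 31.25.
Centre = (-2.5, 6).

(-2.5, 6)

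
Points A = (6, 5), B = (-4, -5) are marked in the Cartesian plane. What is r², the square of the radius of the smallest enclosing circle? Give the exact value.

The smallest circle enclosing two points has them as diameter endpoints.
Centre = midpoint = (1, 0); r² = |AB|²/4 = 200/4 = 50.

50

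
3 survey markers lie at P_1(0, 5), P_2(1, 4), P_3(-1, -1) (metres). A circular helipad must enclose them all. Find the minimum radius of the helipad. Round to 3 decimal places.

3.041

Side lengths²: P_1P_2² = 2, P_1P_3² = 37, P_2P_3² = 29.
Since P_1P_3² = 37 ≥ 29 + 2 = 31, the angle opposite P_1P_3 is not acute, so the smallest enclosing circle has P_1P_3 as diameter.
Centre = midpoint of P_1P_3 = (-0.5, 2), r² = 37/4 = 9.25.
r = √(9.25) ≈ 3.041.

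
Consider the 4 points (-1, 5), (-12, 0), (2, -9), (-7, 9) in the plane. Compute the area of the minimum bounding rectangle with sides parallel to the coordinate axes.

252

x ranges over [-12, 2], width 14.
y ranges over [-9, 9], height 18.
Area = 14 × 18 = 252.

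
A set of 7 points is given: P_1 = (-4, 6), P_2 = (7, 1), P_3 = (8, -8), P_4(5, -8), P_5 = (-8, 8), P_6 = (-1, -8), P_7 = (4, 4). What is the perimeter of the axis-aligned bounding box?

64

Width = max x − min x = 8 − (-8) = 16.
Height = max y − min y = 8 − (-8) = 16.
Perimeter = 2(16 + 16) = 64.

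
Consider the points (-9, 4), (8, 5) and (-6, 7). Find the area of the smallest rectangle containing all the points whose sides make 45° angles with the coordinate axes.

144

In coordinates u = x + y, v = x − y the rectangle is axis-aligned; the map (x,y)→(u,v) scales areas by 2.
u-values: -5, 13, 1; range = 13 − (-5) = 18.
v-values: -13, 3, -13; range = 3 − (-13) = 16.
Area = (18 × 16) / 2 = 144.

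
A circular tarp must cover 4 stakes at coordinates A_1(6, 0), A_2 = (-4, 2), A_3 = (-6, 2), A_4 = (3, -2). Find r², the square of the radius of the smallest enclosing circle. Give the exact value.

A smallest enclosing disk is always determined by at most three of the input points on its boundary.
The farthest pair is A_1–A_3 with squared distance 148. The circle on this segment as diameter has centre (0, 1) and r² = 148/4 = 37.
Check A_2: distance² to centre = 17 ≤ 37, so it lies inside.
All remaining points lie in this disk, and no smaller disk contains both endpoints, so this is the minimum enclosing circle.

37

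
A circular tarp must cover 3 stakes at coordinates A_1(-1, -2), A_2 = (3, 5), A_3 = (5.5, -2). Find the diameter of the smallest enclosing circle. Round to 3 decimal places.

8.561

Side lengths²: A_1A_2² = 65, A_1A_3² = 42.25, A_2A_3² = 55.25.
Since A_1A_2² = 65 < 55.25 + 42.25 = 97.5, the triangle is acute, so the smallest enclosing circle is the circumcircle.
Circumcentre = (2.25, 11/14), r² = 14365/784.
Diameter = 2r = 2√(14365/784) ≈ 8.561.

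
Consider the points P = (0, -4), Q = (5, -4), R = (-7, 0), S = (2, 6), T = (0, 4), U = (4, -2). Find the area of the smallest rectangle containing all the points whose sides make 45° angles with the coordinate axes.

In coordinates u = x + y, v = x − y the rectangle is axis-aligned; the map (x,y)→(u,v) scales areas by 2.
u-values: -4, 1, -7, 8, 4, 2; range = 8 − (-7) = 15.
v-values: 4, 9, -7, -4, -4, 6; range = 9 − (-7) = 16.
Area = (15 × 16) / 2 = 120.

120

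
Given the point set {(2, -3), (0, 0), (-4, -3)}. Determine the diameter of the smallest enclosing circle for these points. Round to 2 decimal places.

6.01

Call the three points A, B, C in the order given.
Side lengths²: AB² = 13, AC² = 36, BC² = 25.
Since AC² = 36 < 25 + 13 = 38, the triangle is acute, so the smallest enclosing circle is the circumcircle.
Circumcentre = (-1, -17/6), r² = 325/36.
Diameter = 2r = 2√(325/36) ≈ 6.01.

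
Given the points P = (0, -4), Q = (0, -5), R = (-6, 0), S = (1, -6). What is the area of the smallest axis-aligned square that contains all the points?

49

The bounding box has width 7 and height 6.
An axis-aligned square enclosing the set must have side ≥ max(width, height).
So the minimum side is max(7, 6) = 7.
Area = 7² = 49.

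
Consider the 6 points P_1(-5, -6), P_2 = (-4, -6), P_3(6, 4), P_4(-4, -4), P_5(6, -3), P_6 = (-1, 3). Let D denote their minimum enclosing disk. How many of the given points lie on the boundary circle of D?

2

The minimum enclosing circle of a finite set is fixed by two of the points (as a diameter) or three (as a circumcircle).
The farthest pair is P_1–P_3 with squared distance 221. The circle on this segment as diameter has centre (0.5, -1) and r² = 221/4 = 55.25.
Check P_2: distance² to centre = 45.25 ≤ 55.25, so it lies inside.
All remaining points lie in this disk, and no smaller disk contains both endpoints, so this is the minimum enclosing circle.
The points at distance exactly r from the centre are P_1, P_3 — 2 points.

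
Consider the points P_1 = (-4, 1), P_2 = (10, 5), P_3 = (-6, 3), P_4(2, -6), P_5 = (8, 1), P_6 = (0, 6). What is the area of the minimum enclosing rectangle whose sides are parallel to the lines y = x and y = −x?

In coordinates u = x + y, v = x − y the rectangle is axis-aligned; the map (x,y)→(u,v) scales areas by 2.
u-values: -3, 15, -3, -4, 9, 6; range = 15 − (-4) = 19.
v-values: -5, 5, -9, 8, 7, -6; range = 8 − (-9) = 17.
Area = (19 × 17) / 2 = 161.5.

161.5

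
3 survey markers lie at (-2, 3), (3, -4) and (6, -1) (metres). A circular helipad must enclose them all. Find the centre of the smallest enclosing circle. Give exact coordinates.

Call the three points A, B, C in the order given.
Side lengths²: AB² = 74, AC² = 80, BC² = 18.
Since AC² = 80 < 74 + 18 = 92, the triangle is acute, so the smallest enclosing circle is the circumcircle.
Circumcentre = (5/3, 1/3), r² = 185/9.
Centre = (5/3, 1/3).

(5/3, 1/3)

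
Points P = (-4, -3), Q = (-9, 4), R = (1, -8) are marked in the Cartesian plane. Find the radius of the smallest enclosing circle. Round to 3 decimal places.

Side lengths²: PQ² = 74, PR² = 50, QR² = 244.
Since QR² = 244 ≥ 74 + 50 = 124, the angle opposite QR is not acute, so the smallest enclosing circle has QR as diameter.
Centre = midpoint of QR = (-4, -2), r² = 244/4 = 61.
r = √61 ≈ 7.810.

7.810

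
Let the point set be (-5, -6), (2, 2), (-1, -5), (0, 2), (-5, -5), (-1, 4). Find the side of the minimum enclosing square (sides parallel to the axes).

The bounding box has width 7 and height 10.
An axis-aligned square enclosing the set must have side ≥ max(width, height).
So the minimum side is max(7, 10) = 10.

10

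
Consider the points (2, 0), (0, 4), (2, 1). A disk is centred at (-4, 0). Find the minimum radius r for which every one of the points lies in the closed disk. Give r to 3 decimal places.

The required radius is the distance from (-4, 0) to the farthest point.
Squared distances: 36, 32, 37.
Maximum is 37, attained at (2, 1).
r = √37 ≈ 6.083.

6.083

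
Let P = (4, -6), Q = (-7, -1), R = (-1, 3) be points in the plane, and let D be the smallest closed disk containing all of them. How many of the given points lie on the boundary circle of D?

Side lengths²: PQ² = 146, PR² = 106, QR² = 52.
Since PQ² = 146 < 106 + 52 = 158, the triangle is acute, so the smallest enclosing circle is the circumcircle.
Circumcentre = (-48/37, -113/37), r² = 50297/1369.
The points at distance exactly r from the centre are P, Q, R — 3 points.

3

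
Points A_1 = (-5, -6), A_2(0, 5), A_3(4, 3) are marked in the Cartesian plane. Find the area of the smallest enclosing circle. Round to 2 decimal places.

127.41

Side lengths²: A_1A_2² = 146, A_1A_3² = 162, A_2A_3² = 20.
Since A_1A_3² = 162 < 146 + 20 = 166, the triangle is acute, so the smallest enclosing circle is the circumcircle.
Circumcentre = (-2/3, -4/3), r² = 365/9.
Area = π·r² = π·365/9 ≈ 127.41.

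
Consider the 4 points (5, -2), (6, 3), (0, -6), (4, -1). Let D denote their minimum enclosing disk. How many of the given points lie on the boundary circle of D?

The farthest pair is (6, 3)–(0, -6) with squared distance 117. The circle on this segment as diameter has centre (3, -1.5) and r² = 117/4 = 29.25.
Check (5, -2): distance² to centre = 4.25 ≤ 29.25, so it lies inside.
All remaining points lie in this disk, and no smaller disk contains both endpoints, so this is the minimum enclosing circle.
The points at distance exactly r from the centre are (6, 3), (0, -6) — 2 points.

2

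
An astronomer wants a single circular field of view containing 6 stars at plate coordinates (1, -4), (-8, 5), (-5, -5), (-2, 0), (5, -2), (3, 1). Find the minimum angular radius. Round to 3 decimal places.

By Welzl's lemma the MEC is supported by two points (diametrically opposite) or three points (on a circumcircle).
The farthest pair is (-8, 5)–(5, -2) with squared distance 218. The circle on this segment as diameter has centre (-1.5, 1.5) and r² = 218/4 = 54.5.
Check (1, -4): distance² to centre = 36.5 ≤ 54.5, so it lies inside.
All remaining points lie in this disk, and no smaller disk contains both endpoints, so this is the minimum enclosing circle.
r = √(54.5) ≈ 7.382.

7.382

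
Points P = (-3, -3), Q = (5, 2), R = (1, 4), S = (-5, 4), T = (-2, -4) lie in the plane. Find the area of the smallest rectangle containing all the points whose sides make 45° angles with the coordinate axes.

78

In coordinates u = x + y, v = x − y the rectangle is axis-aligned; the map (x,y)→(u,v) scales areas by 2.
u-values: -6, 7, 5, -1, -6; range = 7 − (-6) = 13.
v-values: 0, 3, -3, -9, 2; range = 3 − (-9) = 12.
Area = (13 × 12) / 2 = 78.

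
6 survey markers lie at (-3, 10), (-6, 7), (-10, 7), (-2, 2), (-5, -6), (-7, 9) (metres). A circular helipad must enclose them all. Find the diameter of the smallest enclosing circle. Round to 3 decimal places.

By Welzl's lemma the MEC is supported by two points (diametrically opposite) or three points (on a circumcircle).
The farthest pair is (-3, 10)–(-5, -6) with squared distance 260. The circle on this segment as diameter has centre (-4, 2) and r² = 260/4 = 65.
Check (-6, 7): distance² to centre = 29 ≤ 65, so it lies inside.
All remaining points lie in this disk, and no smaller disk contains both endpoints, so this is the minimum enclosing circle.
Diameter = 2r = 2√65 ≈ 16.125.

16.125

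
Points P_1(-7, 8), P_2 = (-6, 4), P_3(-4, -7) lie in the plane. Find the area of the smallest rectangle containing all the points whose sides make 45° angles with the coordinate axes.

In coordinates u = x + y, v = x − y the rectangle is axis-aligned; the map (x,y)→(u,v) scales areas by 2.
u-values: 1, -2, -11; range = 1 − (-11) = 12.
v-values: -15, -10, 3; range = 3 − (-15) = 18.
Area = (12 × 18) / 2 = 108.

108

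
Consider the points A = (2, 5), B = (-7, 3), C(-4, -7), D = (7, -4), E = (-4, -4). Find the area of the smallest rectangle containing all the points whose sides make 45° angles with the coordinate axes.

In coordinates u = x + y, v = x − y the rectangle is axis-aligned; the map (x,y)→(u,v) scales areas by 2.
u-values: 7, -4, -11, 3, -8; range = 7 − (-11) = 18.
v-values: -3, -10, 3, 11, 0; range = 11 − (-10) = 21.
Area = (18 × 21) / 2 = 189.

189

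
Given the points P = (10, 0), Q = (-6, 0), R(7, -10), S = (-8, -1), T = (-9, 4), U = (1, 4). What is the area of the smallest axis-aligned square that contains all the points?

The bounding box has width 19 and height 14.
An axis-aligned square enclosing the set must have side ≥ max(width, height).
So the minimum side is max(19, 14) = 19.
Area = 19² = 361.

361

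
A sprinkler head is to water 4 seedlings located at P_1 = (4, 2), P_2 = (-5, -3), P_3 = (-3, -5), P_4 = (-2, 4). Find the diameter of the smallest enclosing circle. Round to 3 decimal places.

By Welzl's lemma the MEC is supported by two points (diametrically opposite) or three points (on a circumcircle).
The farthest pair is P_1–P_2 with squared distance 106. The circle on this segment as diameter has centre (-0.5, -0.5) and r² = 106/4 = 26.5.
Check P_3: distance² to centre = 26.5 ≤ 26.5, so it lies inside.
All remaining points lie in this disk, and no smaller disk contains both endpoints, so this is the minimum enclosing circle.
Diameter = 2r = 2√(26.5) ≈ 10.296.

10.296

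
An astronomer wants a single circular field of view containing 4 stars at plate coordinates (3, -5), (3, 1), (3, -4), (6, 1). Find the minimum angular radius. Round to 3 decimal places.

3.354

The minimum enclosing circle of a finite set is fixed by two of the points (as a diameter) or three (as a circumcircle).
The farthest pair is (3, -5)–(6, 1) with squared distance 45. The circle on this segment as diameter has centre (4.5, -2) and r² = 45/4 = 11.25.
Check (3, 1): distance² to centre = 11.25 ≤ 11.25, so it lies inside.
All remaining points lie in this disk, and no smaller disk contains both endpoints, so this is the minimum enclosing circle.
r = √(11.25) ≈ 3.354.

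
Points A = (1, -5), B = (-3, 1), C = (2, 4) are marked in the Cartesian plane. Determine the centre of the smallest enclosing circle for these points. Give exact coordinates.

(9/7, -10/21)

Side lengths²: AB² = 52, AC² = 82, BC² = 34.
Since AC² = 82 < 52 + 34 = 86, the triangle is acute, so the smallest enclosing circle is the circumcircle.
Circumcentre = (9/7, -10/21), r² = 9061/441.
Centre = (9/7, -10/21).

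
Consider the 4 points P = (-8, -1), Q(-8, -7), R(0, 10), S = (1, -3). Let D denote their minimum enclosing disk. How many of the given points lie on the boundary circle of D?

2

By Welzl's lemma the MEC is supported by two points (diametrically opposite) or three points (on a circumcircle).
The farthest pair is Q–R with squared distance 353. The circle on this segment as diameter has centre (-4, 1.5) and r² = 353/4 = 88.25.
Check P: distance² to centre = 22.25 ≤ 88.25, so it lies inside.
All remaining points lie in this disk, and no smaller disk contains both endpoints, so this is the minimum enclosing circle.
The points at distance exactly r from the centre are Q, R — 2 points.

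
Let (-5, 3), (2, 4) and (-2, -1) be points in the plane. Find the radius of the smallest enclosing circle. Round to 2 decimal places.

Call the three points A, B, C in the order given.
Side lengths²: AB² = 50, AC² = 25, BC² = 41.
Since AB² = 50 < 41 + 25 = 66, the triangle is acute, so the smallest enclosing circle is the circumcircle.
Circumcentre = (-85/62, 161/62), r² = 25625/1922.
r = √(25625/1922) ≈ 3.65.

3.65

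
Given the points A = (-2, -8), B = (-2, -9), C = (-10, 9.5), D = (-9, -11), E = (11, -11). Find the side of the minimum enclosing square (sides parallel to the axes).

The bounding box has width 21 and height 20.5.
An axis-aligned square enclosing the set must have side ≥ max(width, height).
So the minimum side is max(21, 20.5) = 21.

21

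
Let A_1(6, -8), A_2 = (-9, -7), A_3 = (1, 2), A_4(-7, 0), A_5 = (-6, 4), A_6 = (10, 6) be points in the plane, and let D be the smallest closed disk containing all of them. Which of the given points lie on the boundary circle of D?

A smallest enclosing disk is always determined by at most three of the input points on its boundary.
The farthest pair is A_2–A_6 with squared distance 530. The circle on this segment as diameter has centre (0.5, -0.5) and r² = 530/4 = 132.5.
Check A_1: distance² to centre = 86.5 ≤ 132.5, so it lies inside.
All remaining points lie in this disk, and no smaller disk contains both endpoints, so this is the minimum enclosing circle.
The points at distance exactly r from the centre are A_2, A_6 — 2 points.

A_2, A_6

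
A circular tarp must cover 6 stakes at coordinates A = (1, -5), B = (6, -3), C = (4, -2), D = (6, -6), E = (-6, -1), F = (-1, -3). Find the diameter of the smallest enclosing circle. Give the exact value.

13

The farthest pair is D–E with squared distance 169. The circle on this segment as diameter has centre (0, -3.5) and r² = 169/4 = 42.25.
Check A: distance² to centre = 3.25 ≤ 42.25, so it lies inside.
All remaining points lie in this disk, and no smaller disk contains both endpoints, so this is the minimum enclosing circle.
Diameter = 2r = 2√(42.25) = 13.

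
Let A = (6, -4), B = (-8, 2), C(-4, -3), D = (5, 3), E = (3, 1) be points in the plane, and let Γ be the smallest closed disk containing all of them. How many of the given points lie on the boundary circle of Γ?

2

By Welzl's lemma the MEC is supported by two points (diametrically opposite) or three points (on a circumcircle).
The farthest pair is A–B with squared distance 232. The circle on this segment as diameter has centre (-1, -1) and r² = 232/4 = 58.
Check C: distance² to centre = 13 ≤ 58, so it lies inside.
All remaining points lie in this disk, and no smaller disk contains both endpoints, so this is the minimum enclosing circle.
The points at distance exactly r from the centre are A, B — 2 points.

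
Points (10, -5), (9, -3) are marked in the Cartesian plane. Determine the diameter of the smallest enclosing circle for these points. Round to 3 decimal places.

The smallest circle enclosing two points has them as diameter endpoints.
Centre = midpoint = (9.5, -4); r² = |(10, -5)−(9, -3)|²/4 = 5/4 = 1.25.
Diameter = 2r = 2√(1.25) ≈ 2.236.

2.236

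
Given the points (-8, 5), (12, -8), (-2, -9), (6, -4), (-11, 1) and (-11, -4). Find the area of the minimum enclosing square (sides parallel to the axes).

529

The bounding box has width 23 and height 14.
An axis-aligned square enclosing the set must have side ≥ max(width, height).
So the minimum side is max(23, 14) = 23.
Area = 23² = 529.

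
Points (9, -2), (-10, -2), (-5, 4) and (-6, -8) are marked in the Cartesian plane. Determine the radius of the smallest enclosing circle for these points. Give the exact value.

9.5

By Welzl's lemma the MEC is supported by two points (diametrically opposite) or three points (on a circumcircle).
The farthest pair is (9, -2)–(-10, -2) with squared distance 361. The circle on this segment as diameter has centre (-0.5, -2) and r² = 361/4 = 90.25.
Check (-5, 4): distance² to centre = 56.25 ≤ 90.25, so it lies inside.
All remaining points lie in this disk, and no smaller disk contains both endpoints, so this is the minimum enclosing circle.
r = √(90.25) = 9.5.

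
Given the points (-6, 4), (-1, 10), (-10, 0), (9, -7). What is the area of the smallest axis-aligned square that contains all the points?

361

The bounding box has width 19 and height 17.
An axis-aligned square enclosing the set must have side ≥ max(width, height).
So the minimum side is max(19, 17) = 19.
Area = 19² = 361.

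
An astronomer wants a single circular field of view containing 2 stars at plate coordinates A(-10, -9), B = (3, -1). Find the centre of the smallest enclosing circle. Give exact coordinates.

The smallest circle enclosing two points has them as diameter endpoints.
Centre = midpoint = (-3.5, -5); r² = |AB|²/4 = 233/4 = 58.25.
Centre = (-3.5, -5).

(-3.5, -5)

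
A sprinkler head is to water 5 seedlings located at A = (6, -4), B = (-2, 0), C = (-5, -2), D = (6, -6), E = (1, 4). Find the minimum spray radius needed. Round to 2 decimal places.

A smallest enclosing disk is always determined by at most three of the input points on its boundary.
The minimum enclosing circle is determined by three boundary points: C, D, E.
Their circumcentre is (7/6, -13/6) with r² = 685/18.
The farthest remaining point A is at distance² 481/18 ≤ 685/18.
r = √(685/18) ≈ 6.17.

6.17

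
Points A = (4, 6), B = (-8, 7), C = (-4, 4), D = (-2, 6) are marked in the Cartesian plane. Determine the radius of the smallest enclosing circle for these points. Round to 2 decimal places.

6.02

By Welzl's lemma the MEC is supported by two points (diametrically opposite) or three points (on a circumcircle).
The farthest pair is A–B with squared distance 145. The circle on this segment as diameter has centre (-2, 6.5) and r² = 145/4 = 36.25.
Check C: distance² to centre = 10.25 ≤ 36.25, so it lies inside.
All remaining points lie in this disk, and no smaller disk contains both endpoints, so this is the minimum enclosing circle.
r = √(36.25) ≈ 6.02.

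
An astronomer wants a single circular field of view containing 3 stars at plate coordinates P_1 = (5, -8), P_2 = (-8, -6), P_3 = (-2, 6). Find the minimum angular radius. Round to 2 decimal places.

8.22

Side lengths²: P_1P_2² = 173, P_1P_3² = 245, P_2P_3² = 180.
Since P_1P_3² = 245 < 180 + 173 = 353, the triangle is acute, so the smallest enclosing circle is the circumcircle.
Circumcentre = (-0.75, -2.125), r² = 67.578125.
r = √(67.578125) ≈ 8.22.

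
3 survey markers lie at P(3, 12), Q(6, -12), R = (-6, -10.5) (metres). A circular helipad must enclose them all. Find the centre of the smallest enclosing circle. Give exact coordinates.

(19/14, -11/28)

Side lengths²: PQ² = 585, PR² = 587.25, QR² = 146.25.
Since PR² = 587.25 < 585 + 146.25 = 731.25, the triangle is acute, so the smallest enclosing circle is the circumcircle.
Circumcentre = (19/14, -11/28), r² = 122525/784.
Centre = (19/14, -11/28).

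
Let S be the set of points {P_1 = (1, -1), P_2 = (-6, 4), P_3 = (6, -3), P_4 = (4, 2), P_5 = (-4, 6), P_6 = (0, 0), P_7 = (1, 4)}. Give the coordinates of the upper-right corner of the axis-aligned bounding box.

x-range [-6, 6], y-range [-3, 6].
The upper-right corner is (6, 6).

(6, 6)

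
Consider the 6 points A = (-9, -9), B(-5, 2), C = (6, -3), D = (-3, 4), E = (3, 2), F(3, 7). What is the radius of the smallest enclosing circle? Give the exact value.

The minimum enclosing circle of a finite set is fixed by two of the points (as a diameter) or three (as a circumcircle).
The farthest pair is A–F with squared distance 400. The circle on this segment as diameter has centre (-3, -1) and r² = 400/4 = 100.
Check B: distance² to centre = 13 ≤ 100, so it lies inside.
All remaining points lie in this disk, and no smaller disk contains both endpoints, so this is the minimum enclosing circle.
r = √100 = 10.

10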